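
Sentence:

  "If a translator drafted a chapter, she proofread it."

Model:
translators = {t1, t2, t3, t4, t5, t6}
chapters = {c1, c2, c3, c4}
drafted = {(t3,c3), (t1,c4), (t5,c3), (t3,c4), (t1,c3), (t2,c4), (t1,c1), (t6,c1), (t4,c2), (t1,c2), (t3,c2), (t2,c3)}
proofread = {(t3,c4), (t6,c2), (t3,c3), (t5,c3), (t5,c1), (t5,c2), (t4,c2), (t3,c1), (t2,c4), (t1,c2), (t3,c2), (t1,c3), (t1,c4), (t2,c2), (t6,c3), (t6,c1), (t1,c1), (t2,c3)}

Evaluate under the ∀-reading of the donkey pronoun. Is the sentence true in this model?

True

"it" takes "a chapter" as antecedent — a donkey pronoun bound across the clause boundary.
Strong reading: for every (t,c) with drafted(t,c), proofread(t,c).
Restrictor pairs: (t1,c1) ✓  (t1,c2) ✓  (t1,c3) ✓  (t1,c4) ✓  (t2,c3) ✓  (t2,c4) ✓  (t3,c2) ✓  (t3,c3) ✓  (t3,c4) ✓  (t4,c2) ✓  (t5,c3) ✓  (t6,c1) ✓
Every restrictor pair satisfies the scope.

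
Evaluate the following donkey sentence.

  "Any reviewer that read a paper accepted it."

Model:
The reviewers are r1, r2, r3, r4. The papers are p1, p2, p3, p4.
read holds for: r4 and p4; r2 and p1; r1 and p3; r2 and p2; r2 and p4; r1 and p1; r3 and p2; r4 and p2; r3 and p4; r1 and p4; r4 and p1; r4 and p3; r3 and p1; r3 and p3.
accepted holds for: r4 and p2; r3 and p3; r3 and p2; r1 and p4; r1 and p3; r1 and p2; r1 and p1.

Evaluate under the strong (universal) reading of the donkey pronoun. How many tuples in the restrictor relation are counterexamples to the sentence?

"it" takes "a paper" as antecedent — a donkey pronoun bound across the clause boundary.
Strong reading: for every (r,p) with read(r,p), accepted(r,p).
Restrictor pairs: (r1,p1) ✓  (r1,p3) ✓  (r1,p4) ✓  (r2,p1) ✗  (r2,p2) ✗  (r2,p4) ✗  (r3,p1) ✗  (r3,p2) ✓  (r3,p3) ✓  (r3,p4) ✗  (r4,p1) ✗  (r4,p2) ✓  (r4,p3) ✗  (r4,p4) ✗
Counterexamples (restrictor pairs failing the scope): 8.

8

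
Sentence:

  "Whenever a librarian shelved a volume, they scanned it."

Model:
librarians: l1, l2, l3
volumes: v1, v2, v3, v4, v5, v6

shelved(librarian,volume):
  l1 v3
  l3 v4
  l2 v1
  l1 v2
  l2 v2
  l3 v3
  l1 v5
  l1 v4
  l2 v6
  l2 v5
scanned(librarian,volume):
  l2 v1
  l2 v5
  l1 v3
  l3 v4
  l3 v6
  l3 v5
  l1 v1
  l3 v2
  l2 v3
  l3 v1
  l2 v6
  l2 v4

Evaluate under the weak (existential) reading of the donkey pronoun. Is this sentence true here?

True

"it" takes "a volume" as antecedent — a donkey pronoun bound across the clause boundary.
Weak reading: every librarian l with some shelved-volume has at least one shelved-volume v such that scanned(l,v).
Per librarian: l1:✓  l2:✓  l3:✓
Every librarian in the restrictor has a witness.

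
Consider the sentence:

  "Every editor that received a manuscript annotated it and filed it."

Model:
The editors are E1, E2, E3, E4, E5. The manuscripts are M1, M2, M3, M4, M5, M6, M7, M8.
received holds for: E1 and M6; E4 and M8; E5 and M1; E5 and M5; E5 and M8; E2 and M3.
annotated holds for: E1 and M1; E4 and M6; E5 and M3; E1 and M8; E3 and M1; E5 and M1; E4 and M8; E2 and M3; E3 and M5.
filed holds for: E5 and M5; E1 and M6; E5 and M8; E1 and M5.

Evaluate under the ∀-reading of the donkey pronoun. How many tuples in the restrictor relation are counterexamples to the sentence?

6

"it" takes "a manuscript" as antecedent — a donkey pronoun bound across the clause boundary.
Strong reading: for every (e,m) with received(e,m), annotated(e,m) ∧ filed(e,m).
Restrictor pairs: (E1,M6) ✗  (E2,M3) ✗  (E4,M8) ✗  (E5,M1) ✗  (E5,M5) ✗  (E5,M8) ✗
Counterexamples (restrictor pairs failing the scope): 6.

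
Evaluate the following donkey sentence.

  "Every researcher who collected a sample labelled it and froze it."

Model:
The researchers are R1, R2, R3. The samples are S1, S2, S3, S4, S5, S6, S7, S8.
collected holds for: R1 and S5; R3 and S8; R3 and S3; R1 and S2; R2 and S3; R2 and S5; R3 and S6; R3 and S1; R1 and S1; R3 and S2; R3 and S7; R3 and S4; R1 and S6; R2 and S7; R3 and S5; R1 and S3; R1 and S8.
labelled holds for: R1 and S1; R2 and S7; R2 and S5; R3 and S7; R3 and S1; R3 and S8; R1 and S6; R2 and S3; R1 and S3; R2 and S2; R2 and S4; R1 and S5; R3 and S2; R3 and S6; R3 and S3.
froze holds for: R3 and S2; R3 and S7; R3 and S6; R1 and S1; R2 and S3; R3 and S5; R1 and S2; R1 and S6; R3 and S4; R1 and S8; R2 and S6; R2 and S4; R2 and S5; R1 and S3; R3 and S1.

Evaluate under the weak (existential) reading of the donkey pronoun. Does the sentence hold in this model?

True

"it" takes "a sample" as antecedent — a donkey pronoun bound across the clause boundary.
Weak reading: every researcher r with some collected-sample has at least one collected-sample s such that labelled(r,s) ∧ froze(r,s).
Per researcher: R1:✓  R2:✓  R3:✓
Every researcher in the restrictor has a witness.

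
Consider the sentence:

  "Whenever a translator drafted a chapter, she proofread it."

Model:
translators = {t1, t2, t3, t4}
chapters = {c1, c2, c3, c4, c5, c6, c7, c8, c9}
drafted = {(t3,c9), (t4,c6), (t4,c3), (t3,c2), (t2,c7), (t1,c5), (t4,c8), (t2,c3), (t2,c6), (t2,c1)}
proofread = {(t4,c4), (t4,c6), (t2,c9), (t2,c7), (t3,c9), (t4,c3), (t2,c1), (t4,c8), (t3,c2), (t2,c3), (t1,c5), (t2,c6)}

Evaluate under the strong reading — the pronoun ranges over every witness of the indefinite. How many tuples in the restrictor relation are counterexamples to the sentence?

"it" takes "a chapter" as antecedent — a donkey pronoun bound across the clause boundary.
Strong reading: for every (t,c) with drafted(t,c), proofread(t,c).
Restrictor pairs: (t1,c5) ✓  (t2,c1) ✓  (t2,c3) ✓  (t2,c6) ✓  (t2,c7) ✓  (t3,c2) ✓  (t3,c9) ✓  (t4,c3) ✓  (t4,c6) ✓  (t4,c8) ✓
Counterexamples (restrictor pairs failing the scope): 0.

0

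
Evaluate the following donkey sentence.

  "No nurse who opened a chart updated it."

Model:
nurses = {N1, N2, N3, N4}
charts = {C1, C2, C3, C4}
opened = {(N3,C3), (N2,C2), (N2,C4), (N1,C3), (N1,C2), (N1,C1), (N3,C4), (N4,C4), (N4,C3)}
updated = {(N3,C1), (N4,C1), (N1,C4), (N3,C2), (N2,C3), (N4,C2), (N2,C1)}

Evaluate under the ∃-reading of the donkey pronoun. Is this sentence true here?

True

"it" takes "a chart" as antecedent — a donkey pronoun bound across the clause boundary.
Truth condition: for no (n,c) with opened(n,c) does updated(n,c) hold.
Restrictor pairs — does the scope hold? (N1,C1):fails  (N1,C2):fails  (N1,C3):fails  (N2,C2):fails  (N2,C4):fails  (N3,C3):fails  (N3,C4):fails  (N4,C3):fails  (N4,C4):fails
Scope holds for no restrictor pair, so the sentence is true.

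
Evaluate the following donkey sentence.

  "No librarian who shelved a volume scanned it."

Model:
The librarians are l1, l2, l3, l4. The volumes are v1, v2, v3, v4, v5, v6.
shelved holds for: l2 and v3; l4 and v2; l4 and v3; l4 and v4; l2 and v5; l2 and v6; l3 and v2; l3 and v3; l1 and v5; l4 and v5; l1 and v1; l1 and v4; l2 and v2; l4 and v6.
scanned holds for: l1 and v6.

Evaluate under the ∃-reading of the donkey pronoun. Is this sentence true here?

"it" takes "a volume" as antecedent — a donkey pronoun bound across the clause boundary.
Truth condition: for no (l,v) with shelved(l,v) does scanned(l,v) hold.
Restrictor pairs — does the scope hold? (l1,v1):fails  (l1,v4):fails  (l1,v5):fails  (l2,v2):fails  (l2,v3):fails  (l2,v5):fails  (l2,v6):fails  (l3,v2):fails  (l3,v3):fails  (l4,v2):fails  (l4,v3):fails  (l4,v4):fails  (l4,v5):fails  (l4,v6):fails
Scope holds for no restrictor pair, so the sentence is true.

True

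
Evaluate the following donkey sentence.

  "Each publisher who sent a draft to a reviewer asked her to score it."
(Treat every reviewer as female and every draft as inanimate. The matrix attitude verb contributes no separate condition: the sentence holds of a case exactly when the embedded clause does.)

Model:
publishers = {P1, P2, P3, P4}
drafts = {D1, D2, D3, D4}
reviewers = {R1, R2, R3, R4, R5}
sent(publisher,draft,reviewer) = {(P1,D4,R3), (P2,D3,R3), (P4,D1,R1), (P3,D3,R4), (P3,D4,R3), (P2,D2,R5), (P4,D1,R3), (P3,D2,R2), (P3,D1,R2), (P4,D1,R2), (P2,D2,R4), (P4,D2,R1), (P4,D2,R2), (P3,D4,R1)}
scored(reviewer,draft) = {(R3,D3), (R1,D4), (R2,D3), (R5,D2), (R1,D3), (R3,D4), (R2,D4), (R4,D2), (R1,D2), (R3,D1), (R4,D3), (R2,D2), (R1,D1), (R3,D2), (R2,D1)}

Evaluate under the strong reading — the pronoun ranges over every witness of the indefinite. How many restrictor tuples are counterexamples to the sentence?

0

"her" takes "a reviewer" as antecedent and "it" takes "a draft"; both are donkey pronouns co-varying with the restrictor.
Strong reading: for every (p,d,r) with sent(p,d,r), scored(r,d).
Restrictor triples: (P1,D4,R3)→scored(R3,D4) ✓  (P2,D2,R4)→scored(R4,D2) ✓  (P2,D2,R5)→scored(R5,D2) ✓  (P2,D3,R3)→scored(R3,D3) ✓  (P3,D1,R2)→scored(R2,D1) ✓  (P3,D2,R2)→scored(R2,D2) ✓  (P3,D3,R4)→scored(R4,D3) ✓  (P3,D4,R1)→scored(R1,D4) ✓  (P3,D4,R3)→scored(R3,D4) ✓  (P4,D1,R1)→scored(R1,D1) ✓  (P4,D1,R2)→scored(R2,D1) ✓  (P4,D1,R3)→scored(R3,D1) ✓  (P4,D2,R1)→scored(R1,D2) ✓  (P4,D2,R2)→scored(R2,D2) ✓
Counterexamples (restrictor triples failing the scope): 0.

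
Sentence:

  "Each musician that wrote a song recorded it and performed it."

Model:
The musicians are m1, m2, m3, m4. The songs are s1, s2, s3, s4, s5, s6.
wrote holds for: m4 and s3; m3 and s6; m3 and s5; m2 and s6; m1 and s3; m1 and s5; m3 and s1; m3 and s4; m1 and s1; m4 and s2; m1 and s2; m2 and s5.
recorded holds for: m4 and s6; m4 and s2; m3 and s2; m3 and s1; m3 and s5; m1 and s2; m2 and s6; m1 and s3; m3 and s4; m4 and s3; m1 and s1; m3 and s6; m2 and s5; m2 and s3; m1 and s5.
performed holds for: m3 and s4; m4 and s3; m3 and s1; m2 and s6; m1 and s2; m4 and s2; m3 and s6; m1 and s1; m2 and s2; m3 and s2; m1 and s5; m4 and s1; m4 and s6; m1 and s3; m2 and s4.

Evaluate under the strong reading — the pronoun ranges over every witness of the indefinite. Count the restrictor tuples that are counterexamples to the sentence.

"it" takes "a song" as antecedent — a donkey pronoun bound across the clause boundary.
Strong reading: for every (m,s) with wrote(m,s), recorded(m,s) ∧ performed(m,s).
Restrictor pairs: (m1,s1) ✓  (m1,s2) ✓  (m1,s3) ✓  (m1,s5) ✓  (m2,s5) ✗  (m2,s6) ✓  (m3,s1) ✓  (m3,s4) ✓  (m3,s5) ✗  (m3,s6) ✓  (m4,s2) ✓  (m4,s3) ✓
Counterexamples (restrictor pairs failing the scope): 2.

2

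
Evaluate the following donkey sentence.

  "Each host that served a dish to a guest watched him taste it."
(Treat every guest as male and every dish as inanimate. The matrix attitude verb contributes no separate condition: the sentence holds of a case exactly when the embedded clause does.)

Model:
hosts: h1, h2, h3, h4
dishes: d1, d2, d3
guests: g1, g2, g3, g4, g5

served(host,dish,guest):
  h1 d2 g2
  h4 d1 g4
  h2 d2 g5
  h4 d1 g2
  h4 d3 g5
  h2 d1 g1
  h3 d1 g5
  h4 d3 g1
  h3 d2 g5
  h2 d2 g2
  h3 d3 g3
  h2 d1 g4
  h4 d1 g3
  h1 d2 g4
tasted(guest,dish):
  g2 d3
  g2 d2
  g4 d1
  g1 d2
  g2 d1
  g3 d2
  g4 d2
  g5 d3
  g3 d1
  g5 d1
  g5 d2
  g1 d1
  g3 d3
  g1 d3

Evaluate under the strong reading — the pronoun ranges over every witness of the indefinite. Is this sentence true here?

True

"him" takes "a guest" as antecedent and "it" takes "a dish"; both are donkey pronouns co-varying with the restrictor.
Strong reading: for every (h,d,g) with served(h,d,g), tasted(g,d).
Restrictor triples: (h1,d2,g2)→tasted(g2,d2) ✓  (h1,d2,g4)→tasted(g4,d2) ✓  (h2,d1,g1)→tasted(g1,d1) ✓  (h2,d1,g4)→tasted(g4,d1) ✓  (h2,d2,g2)→tasted(g2,d2) ✓  (h2,d2,g5)→tasted(g5,d2) ✓  (h3,d1,g5)→tasted(g5,d1) ✓  (h3,d2,g5)→tasted(g5,d2) ✓  (h3,d3,g3)→tasted(g3,d3) ✓  (h4,d1,g2)→tasted(g2,d1) ✓  (h4,d1,g3)→tasted(g3,d1) ✓  (h4,d1,g4)→tasted(g4,d1) ✓  (h4,d3,g1)→tasted(g1,d3) ✓  (h4,d3,g5)→tasted(g5,d3) ✓
Every restrictor triple satisfies the scope.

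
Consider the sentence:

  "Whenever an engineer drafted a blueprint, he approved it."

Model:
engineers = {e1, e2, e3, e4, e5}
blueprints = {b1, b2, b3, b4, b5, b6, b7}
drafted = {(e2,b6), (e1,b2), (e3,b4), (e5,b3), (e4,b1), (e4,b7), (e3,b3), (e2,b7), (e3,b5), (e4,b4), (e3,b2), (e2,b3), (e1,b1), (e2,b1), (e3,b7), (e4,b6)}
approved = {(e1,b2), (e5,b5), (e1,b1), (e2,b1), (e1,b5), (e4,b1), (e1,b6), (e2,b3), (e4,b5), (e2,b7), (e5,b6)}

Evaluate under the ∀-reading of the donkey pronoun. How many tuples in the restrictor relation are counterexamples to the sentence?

10

"it" takes "a blueprint" as antecedent — a donkey pronoun bound across the clause boundary.
Strong reading: for every (e,b) with drafted(e,b), approved(e,b).
Restrictor pairs: (e1,b1) ✓  (e1,b2) ✓  (e2,b1) ✓  (e2,b3) ✓  (e2,b6) ✗  (e2,b7) ✓  (e3,b2) ✗  (e3,b3) ✗  (e3,b4) ✗  (e3,b5) ✗  (e3,b7) ✗  (e4,b1) ✓  (e4,b4) ✗  (e4,b6) ✗  (e4,b7) ✗  (e5,b3) ✗
Counterexamples (restrictor pairs failing the scope): 10.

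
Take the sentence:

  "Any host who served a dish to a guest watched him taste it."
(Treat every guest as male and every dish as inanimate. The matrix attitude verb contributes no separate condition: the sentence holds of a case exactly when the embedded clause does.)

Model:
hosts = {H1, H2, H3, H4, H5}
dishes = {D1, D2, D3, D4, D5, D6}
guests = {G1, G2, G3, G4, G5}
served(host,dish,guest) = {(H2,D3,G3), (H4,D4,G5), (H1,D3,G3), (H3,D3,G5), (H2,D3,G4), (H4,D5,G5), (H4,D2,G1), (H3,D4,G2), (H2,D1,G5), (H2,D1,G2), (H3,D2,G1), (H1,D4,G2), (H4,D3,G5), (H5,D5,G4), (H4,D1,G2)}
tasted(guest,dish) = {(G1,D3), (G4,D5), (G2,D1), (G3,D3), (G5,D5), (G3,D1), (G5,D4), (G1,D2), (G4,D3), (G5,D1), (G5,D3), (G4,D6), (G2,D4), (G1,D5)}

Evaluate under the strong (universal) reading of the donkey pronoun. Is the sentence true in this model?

True

"him" takes "a guest" as antecedent and "it" takes "a dish"; both are donkey pronouns co-varying with the restrictor.
Strong reading: for every (h,d,g) with served(h,d,g), tasted(g,d).
Restrictor triples: (H1,D3,G3)→tasted(G3,D3) ✓  (H1,D4,G2)→tasted(G2,D4) ✓  (H2,D1,G2)→tasted(G2,D1) ✓  (H2,D1,G5)→tasted(G5,D1) ✓  (H2,D3,G3)→tasted(G3,D3) ✓  (H2,D3,G4)→tasted(G4,D3) ✓  (H3,D2,G1)→tasted(G1,D2) ✓  (H3,D3,G5)→tasted(G5,D3) ✓  (H3,D4,G2)→tasted(G2,D4) ✓  (H4,D1,G2)→tasted(G2,D1) ✓  (H4,D2,G1)→tasted(G1,D2) ✓  (H4,D3,G5)→tasted(G5,D3) ✓  (H4,D4,G5)→tasted(G5,D4) ✓  (H4,D5,G5)→tasted(G5,D5) ✓  (H5,D5,G4)→tasted(G4,D5) ✓
Every restrictor triple satisfies the scope.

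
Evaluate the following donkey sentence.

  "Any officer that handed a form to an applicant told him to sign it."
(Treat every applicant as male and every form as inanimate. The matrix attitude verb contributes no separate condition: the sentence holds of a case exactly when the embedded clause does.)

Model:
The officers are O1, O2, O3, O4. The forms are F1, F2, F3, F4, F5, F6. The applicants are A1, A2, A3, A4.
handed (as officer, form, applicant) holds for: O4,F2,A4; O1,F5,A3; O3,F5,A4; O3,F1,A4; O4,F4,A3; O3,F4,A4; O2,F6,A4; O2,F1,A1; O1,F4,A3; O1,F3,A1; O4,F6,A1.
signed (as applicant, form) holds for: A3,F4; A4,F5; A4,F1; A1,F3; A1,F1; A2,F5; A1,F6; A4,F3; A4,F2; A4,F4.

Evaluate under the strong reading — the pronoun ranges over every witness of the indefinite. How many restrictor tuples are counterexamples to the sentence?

2

"him" takes "an applicant" as antecedent and "it" takes "a form"; both are donkey pronouns co-varying with the restrictor.
Strong reading: for every (o,f,a) with handed(o,f,a), signed(a,f).
Restrictor triples: (O1,F3,A1)→signed(A1,F3) ✓  (O1,F4,A3)→signed(A3,F4) ✓  (O1,F5,A3)→signed(A3,F5) ✗  (O2,F1,A1)→signed(A1,F1) ✓  (O2,F6,A4)→signed(A4,F6) ✗  (O3,F1,A4)→signed(A4,F1) ✓  (O3,F4,A4)→signed(A4,F4) ✓  (O3,F5,A4)→signed(A4,F5) ✓  (O4,F2,A4)→signed(A4,F2) ✓  (O4,F4,A3)→signed(A3,F4) ✓  (O4,F6,A1)→signed(A1,F6) ✓
Counterexamples (restrictor triples failing the scope): 2.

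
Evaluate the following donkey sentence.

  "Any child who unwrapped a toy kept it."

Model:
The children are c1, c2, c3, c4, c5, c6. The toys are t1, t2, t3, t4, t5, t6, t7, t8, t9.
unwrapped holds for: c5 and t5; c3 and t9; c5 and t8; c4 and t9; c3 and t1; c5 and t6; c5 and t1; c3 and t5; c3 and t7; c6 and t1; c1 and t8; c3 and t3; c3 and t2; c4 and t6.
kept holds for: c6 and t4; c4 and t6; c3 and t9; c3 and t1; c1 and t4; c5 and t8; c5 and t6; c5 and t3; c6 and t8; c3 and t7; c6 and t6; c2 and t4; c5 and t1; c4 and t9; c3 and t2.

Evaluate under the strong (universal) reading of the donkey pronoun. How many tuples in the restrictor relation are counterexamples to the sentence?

5

"it" takes "a toy" as antecedent — a donkey pronoun bound across the clause boundary.
Strong reading: for every (c,t) with unwrapped(c,t), kept(c,t).
Restrictor pairs: (c1,t8) ✗  (c3,t1) ✓  (c3,t2) ✓  (c3,t3) ✗  (c3,t5) ✗  (c3,t7) ✓  (c3,t9) ✓  (c4,t6) ✓  (c4,t9) ✓  (c5,t1) ✓  (c5,t5) ✗  (c5,t6) ✓  (c5,t8) ✓  (c6,t1) ✗
Counterexamples (restrictor pairs failing the scope): 5.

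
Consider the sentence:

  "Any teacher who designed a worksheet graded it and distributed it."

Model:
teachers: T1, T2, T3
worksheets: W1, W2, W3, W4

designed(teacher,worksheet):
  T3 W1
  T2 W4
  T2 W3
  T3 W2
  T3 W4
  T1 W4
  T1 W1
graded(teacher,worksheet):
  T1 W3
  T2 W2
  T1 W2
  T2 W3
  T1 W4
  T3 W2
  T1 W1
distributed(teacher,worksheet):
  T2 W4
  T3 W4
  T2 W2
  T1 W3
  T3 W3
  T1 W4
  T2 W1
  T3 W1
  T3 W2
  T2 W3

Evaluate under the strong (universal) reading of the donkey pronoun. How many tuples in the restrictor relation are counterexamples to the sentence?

4

"it" takes "a worksheet" as antecedent — a donkey pronoun bound across the clause boundary.
Strong reading: for every (t,w) with designed(t,w), graded(t,w) ∧ distributed(t,w).
Restrictor pairs: (T1,W1) ✗  (T1,W4) ✓  (T2,W3) ✓  (T2,W4) ✗  (T3,W1) ✗  (T3,W2) ✓  (T3,W4) ✗
Counterexamples (restrictor pairs failing the scope): 4.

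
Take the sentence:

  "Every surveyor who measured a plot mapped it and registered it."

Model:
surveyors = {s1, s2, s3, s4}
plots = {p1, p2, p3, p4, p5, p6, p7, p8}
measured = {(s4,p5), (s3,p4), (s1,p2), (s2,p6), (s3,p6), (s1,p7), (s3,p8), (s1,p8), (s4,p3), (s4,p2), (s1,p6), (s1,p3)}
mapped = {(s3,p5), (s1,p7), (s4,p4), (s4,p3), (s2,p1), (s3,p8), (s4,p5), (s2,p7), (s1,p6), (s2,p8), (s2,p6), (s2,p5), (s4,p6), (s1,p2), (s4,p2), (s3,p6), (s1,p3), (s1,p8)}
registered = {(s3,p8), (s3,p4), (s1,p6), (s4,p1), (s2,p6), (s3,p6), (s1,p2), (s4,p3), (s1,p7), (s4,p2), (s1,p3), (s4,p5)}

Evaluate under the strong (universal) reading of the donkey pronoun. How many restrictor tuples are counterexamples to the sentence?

"it" takes "a plot" as antecedent — a donkey pronoun bound across the clause boundary.
Strong reading: for every (s,p) with measured(s,p), mapped(s,p) ∧ registered(s,p).
Restrictor pairs: (s1,p2) ✓  (s1,p3) ✓  (s1,p6) ✓  (s1,p7) ✓  (s1,p8) ✗  (s2,p6) ✓  (s3,p4) ✗  (s3,p6) ✓  (s3,p8) ✓  (s4,p2) ✓  (s4,p3) ✓  (s4,p5) ✓
Counterexamples (restrictor pairs failing the scope): 2.

2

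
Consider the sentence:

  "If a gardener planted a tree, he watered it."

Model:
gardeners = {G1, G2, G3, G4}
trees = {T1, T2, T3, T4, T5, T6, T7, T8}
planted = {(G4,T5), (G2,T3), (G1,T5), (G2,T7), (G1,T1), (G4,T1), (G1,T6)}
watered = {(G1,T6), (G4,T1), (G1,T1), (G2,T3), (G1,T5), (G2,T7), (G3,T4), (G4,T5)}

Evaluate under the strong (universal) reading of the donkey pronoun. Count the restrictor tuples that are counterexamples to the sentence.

0

"it" takes "a tree" as antecedent — a donkey pronoun bound across the clause boundary.
Strong reading: for every (g,t) with planted(g,t), watered(g,t).
Restrictor pairs: (G1,T1) ✓  (G1,T5) ✓  (G1,T6) ✓  (G2,T3) ✓  (G2,T7) ✓  (G4,T1) ✓  (G4,T5) ✓
Counterexamples (restrictor pairs failing the scope): 0.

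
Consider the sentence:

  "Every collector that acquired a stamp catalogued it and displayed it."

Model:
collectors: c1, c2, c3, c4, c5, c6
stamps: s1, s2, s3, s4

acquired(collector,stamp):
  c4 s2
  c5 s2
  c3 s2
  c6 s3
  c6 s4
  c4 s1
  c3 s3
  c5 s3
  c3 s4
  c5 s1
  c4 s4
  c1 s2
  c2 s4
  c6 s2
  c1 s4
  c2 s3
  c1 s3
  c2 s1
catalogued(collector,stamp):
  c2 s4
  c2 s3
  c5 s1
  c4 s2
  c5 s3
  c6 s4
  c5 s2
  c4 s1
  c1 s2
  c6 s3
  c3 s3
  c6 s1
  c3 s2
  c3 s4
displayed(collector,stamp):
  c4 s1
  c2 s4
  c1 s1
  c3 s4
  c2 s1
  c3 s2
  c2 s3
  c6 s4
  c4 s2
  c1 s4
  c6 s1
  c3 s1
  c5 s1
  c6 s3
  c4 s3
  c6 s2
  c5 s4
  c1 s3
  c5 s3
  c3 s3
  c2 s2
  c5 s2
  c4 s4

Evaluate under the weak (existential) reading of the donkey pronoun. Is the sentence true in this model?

False

"it" takes "a stamp" as antecedent — a donkey pronoun bound across the clause boundary.
Weak reading: every collector c with some acquired-stamp has at least one acquired-stamp s such that catalogued(c,s) ∧ displayed(c,s).
Per collector: c1:✗  c2:✓  c3:✓  c4:✓  c5:✓  c6:✓
c1 has no witness among its acquired-stamps.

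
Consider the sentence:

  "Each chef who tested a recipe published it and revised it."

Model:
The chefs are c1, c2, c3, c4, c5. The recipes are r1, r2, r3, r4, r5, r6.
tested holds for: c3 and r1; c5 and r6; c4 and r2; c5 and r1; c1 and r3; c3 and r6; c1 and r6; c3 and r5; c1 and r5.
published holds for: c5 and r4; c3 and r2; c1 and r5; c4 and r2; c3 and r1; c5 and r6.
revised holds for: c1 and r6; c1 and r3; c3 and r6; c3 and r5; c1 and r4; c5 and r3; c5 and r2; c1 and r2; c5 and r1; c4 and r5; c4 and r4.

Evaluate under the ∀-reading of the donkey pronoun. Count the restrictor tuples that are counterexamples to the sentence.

"it" takes "a recipe" as antecedent — a donkey pronoun bound across the clause boundary.
Strong reading: for every (c,r) with tested(c,r), published(c,r) ∧ revised(c,r).
Restrictor pairs: (c1,r3) ✗  (c1,r5) ✗  (c1,r6) ✗  (c3,r1) ✗  (c3,r5) ✗  (c3,r6) ✗  (c4,r2) ✗  (c5,r1) ✗  (c5,r6) ✗
Counterexamples (restrictor pairs failing the scope): 9.

9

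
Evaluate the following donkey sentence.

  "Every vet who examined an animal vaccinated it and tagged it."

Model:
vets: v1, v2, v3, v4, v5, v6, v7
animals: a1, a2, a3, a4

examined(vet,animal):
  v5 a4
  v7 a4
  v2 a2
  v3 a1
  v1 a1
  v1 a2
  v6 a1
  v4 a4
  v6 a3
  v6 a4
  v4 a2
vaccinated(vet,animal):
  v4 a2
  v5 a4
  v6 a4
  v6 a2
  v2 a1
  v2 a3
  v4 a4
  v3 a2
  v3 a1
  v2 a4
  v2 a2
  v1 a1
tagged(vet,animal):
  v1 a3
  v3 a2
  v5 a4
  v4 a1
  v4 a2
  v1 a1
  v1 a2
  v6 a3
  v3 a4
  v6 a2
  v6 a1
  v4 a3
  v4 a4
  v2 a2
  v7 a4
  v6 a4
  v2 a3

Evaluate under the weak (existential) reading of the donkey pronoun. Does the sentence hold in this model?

False

"it" takes "an animal" as antecedent — a donkey pronoun bound across the clause boundary.
Weak reading: every vet v with some examined-animal has at least one examined-animal a such that vaccinated(v,a) ∧ tagged(v,a).
Per vet: v1:✓  v2:✓  v3:✗  v4:✓  v5:✓  v6:✓  v7:✗
v3 has no witness among its examined-animals.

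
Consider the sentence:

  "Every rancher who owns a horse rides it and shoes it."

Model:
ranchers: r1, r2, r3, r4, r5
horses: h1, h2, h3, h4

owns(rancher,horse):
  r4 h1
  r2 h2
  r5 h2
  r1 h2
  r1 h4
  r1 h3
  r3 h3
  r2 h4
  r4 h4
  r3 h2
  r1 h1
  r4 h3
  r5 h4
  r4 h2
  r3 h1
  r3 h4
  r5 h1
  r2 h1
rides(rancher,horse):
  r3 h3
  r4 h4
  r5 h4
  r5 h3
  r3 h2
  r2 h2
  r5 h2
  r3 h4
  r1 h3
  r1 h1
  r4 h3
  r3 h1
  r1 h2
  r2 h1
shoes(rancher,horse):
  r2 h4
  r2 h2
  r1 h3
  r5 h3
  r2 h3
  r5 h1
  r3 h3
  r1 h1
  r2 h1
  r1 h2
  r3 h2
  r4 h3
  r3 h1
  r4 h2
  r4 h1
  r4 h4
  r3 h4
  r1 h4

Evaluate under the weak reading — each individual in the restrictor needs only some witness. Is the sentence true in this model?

"it" takes "a horse" as antecedent — a donkey pronoun bound across the clause boundary.
Weak reading: every rancher r with some owns-horse has at least one owns-horse h such that rides(r,h) ∧ shoes(r,h).
Per rancher: r1:✓  r2:✓  r3:✓  r4:✓  r5:✗
r5 has no witness among its owns-horses.

False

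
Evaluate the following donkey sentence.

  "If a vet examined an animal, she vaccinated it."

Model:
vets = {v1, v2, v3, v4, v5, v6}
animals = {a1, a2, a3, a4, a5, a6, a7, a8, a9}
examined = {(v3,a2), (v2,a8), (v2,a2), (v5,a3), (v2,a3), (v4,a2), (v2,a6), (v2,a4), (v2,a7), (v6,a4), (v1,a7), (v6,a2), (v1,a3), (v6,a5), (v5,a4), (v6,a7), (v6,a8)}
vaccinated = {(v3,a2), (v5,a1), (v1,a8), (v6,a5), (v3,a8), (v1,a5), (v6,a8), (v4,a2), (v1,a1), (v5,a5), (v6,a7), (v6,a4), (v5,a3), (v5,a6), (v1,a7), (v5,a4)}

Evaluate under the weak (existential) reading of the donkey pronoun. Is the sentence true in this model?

"it" takes "an animal" as antecedent — a donkey pronoun bound across the clause boundary.
Weak reading: every vet v with some examined-animal has at least one examined-animal a such that vaccinated(v,a).
Per vet: v1:✓  v2:✗  v3:✓  v4:✓  v5:✓  v6:✓
v2 has no witness among its examined-animals.

False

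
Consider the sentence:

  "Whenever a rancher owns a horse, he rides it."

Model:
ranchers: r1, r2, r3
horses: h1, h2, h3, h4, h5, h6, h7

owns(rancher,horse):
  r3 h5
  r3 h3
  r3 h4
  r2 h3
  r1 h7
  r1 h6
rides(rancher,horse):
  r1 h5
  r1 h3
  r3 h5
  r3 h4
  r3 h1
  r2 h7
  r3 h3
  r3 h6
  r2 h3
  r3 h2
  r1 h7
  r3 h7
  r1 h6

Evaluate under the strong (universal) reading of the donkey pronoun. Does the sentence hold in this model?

"it" takes "a horse" as antecedent — a donkey pronoun bound across the clause boundary.
Strong reading: for every (r,h) with owns(r,h), rides(r,h).
Restrictor pairs: (r1,h6) ✓  (r1,h7) ✓  (r2,h3) ✓  (r3,h3) ✓  (r3,h4) ✓  (r3,h5) ✓
Every restrictor pair satisfies the scope.

True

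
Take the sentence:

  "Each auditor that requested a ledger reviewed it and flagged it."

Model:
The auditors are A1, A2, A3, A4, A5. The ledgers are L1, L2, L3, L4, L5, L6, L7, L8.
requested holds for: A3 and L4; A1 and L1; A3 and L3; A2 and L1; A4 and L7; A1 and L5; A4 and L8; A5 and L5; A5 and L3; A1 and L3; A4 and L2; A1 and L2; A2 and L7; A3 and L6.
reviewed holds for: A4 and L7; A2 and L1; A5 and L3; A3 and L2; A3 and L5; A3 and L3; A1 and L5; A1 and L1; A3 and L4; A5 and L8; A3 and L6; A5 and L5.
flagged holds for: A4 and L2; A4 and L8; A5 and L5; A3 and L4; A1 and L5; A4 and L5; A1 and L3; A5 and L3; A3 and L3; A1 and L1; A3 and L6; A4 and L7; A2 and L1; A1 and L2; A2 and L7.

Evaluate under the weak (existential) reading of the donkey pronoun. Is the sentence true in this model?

"it" takes "a ledger" as antecedent — a donkey pronoun bound across the clause boundary.
Weak reading: every auditor a with some requested-ledger has at least one requested-ledger l such that reviewed(a,l) ∧ flagged(a,l).
Per auditor: A1:✓  A2:✓  A3:✓  A4:✓  A5:✓
Every auditor in the restrictor has a witness.

True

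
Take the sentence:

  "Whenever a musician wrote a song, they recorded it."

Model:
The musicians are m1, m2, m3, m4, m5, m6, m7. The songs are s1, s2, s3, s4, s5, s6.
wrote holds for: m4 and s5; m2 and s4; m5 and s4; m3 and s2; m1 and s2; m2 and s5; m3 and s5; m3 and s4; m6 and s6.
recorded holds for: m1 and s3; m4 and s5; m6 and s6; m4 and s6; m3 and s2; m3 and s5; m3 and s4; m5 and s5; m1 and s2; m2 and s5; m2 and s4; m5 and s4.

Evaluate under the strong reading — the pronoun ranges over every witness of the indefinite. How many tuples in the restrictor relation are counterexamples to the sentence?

"it" takes "a song" as antecedent — a donkey pronoun bound across the clause boundary.
Strong reading: for every (m,s) with wrote(m,s), recorded(m,s).
Restrictor pairs: (m1,s2) ✓  (m2,s4) ✓  (m2,s5) ✓  (m3,s2) ✓  (m3,s4) ✓  (m3,s5) ✓  (m4,s5) ✓  (m5,s4) ✓  (m6,s6) ✓
Counterexamples (restrictor pairs failing the scope): 0.

0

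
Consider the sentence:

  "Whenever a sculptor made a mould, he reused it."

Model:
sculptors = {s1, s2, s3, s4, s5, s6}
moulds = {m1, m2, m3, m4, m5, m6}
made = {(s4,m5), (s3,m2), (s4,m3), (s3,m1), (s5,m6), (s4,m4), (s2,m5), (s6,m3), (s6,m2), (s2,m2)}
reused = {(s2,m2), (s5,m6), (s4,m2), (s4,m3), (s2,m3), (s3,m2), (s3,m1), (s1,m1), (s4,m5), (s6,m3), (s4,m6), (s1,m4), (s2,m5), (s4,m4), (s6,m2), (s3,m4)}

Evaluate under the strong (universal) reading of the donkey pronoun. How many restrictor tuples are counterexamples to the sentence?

0

"it" takes "a mould" as antecedent — a donkey pronoun bound across the clause boundary.
Strong reading: for every (s,m) with made(s,m), reused(s,m).
Restrictor pairs: (s2,m2) ✓  (s2,m5) ✓  (s3,m1) ✓  (s3,m2) ✓  (s4,m3) ✓  (s4,m4) ✓  (s4,m5) ✓  (s5,m6) ✓  (s6,m2) ✓  (s6,m3) ✓
Counterexamples (restrictor pairs failing the scope): 0.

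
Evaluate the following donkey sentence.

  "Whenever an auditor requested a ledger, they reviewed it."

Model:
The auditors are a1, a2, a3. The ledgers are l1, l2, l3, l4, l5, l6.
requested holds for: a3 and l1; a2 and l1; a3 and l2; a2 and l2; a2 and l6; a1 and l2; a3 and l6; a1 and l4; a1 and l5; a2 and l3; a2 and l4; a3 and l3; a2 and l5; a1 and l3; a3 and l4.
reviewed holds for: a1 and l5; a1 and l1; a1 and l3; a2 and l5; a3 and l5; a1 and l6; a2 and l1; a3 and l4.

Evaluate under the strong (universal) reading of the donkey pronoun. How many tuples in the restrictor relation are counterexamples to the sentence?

"it" takes "a ledger" as antecedent — a donkey pronoun bound across the clause boundary.
Strong reading: for every (a,l) with requested(a,l), reviewed(a,l).
Restrictor pairs: (a1,l2) ✗  (a1,l3) ✓  (a1,l4) ✗  (a1,l5) ✓  (a2,l1) ✓  (a2,l2) ✗  (a2,l3) ✗  (a2,l4) ✗  (a2,l5) ✓  (a2,l6) ✗  (a3,l1) ✗  (a3,l2) ✗  (a3,l3) ✗  (a3,l4) ✓  (a3,l6) ✗
Counterexamples (restrictor pairs failing the scope): 10.

10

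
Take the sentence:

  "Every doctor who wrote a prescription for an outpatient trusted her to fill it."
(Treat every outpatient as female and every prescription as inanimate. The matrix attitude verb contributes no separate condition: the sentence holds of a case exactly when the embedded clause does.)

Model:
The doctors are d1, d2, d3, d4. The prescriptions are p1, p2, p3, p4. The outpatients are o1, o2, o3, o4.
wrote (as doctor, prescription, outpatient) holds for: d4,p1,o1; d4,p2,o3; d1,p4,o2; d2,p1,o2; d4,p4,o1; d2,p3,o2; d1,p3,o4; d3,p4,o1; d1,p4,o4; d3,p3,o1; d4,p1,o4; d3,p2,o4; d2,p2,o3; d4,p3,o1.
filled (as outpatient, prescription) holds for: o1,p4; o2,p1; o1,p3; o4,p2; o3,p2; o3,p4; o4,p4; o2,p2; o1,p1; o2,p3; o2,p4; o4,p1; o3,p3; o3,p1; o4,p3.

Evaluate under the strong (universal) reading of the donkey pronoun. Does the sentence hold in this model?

"her" takes "an outpatient" as antecedent and "it" takes "a prescription"; both are donkey pronouns co-varying with the restrictor.
Strong reading: for every (d,p,o) with wrote(d,p,o), filled(o,p).
Restrictor triples: (d1,p3,o4)→filled(o4,p3) ✓  (d1,p4,o2)→filled(o2,p4) ✓  (d1,p4,o4)→filled(o4,p4) ✓  (d2,p1,o2)→filled(o2,p1) ✓  (d2,p2,o3)→filled(o3,p2) ✓  (d2,p3,o2)→filled(o2,p3) ✓  (d3,p2,o4)→filled(o4,p2) ✓  (d3,p3,o1)→filled(o1,p3) ✓  (d3,p4,o1)→filled(o1,p4) ✓  (d4,p1,o1)→filled(o1,p1) ✓  (d4,p1,o4)→filled(o4,p1) ✓  (d4,p2,o3)→filled(o3,p2) ✓  (d4,p3,o1)→filled(o1,p3) ✓  (d4,p4,o1)→filled(o1,p4) ✓
Every restrictor triple satisfies the scope.

True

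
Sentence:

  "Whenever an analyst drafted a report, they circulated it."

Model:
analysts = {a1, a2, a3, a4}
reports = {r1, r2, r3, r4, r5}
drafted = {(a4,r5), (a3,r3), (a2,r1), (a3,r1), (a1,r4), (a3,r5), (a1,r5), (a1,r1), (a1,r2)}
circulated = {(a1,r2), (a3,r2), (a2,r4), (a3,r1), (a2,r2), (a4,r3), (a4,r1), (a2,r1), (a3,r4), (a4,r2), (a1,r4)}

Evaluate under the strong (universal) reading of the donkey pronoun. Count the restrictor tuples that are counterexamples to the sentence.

"it" takes "a report" as antecedent — a donkey pronoun bound across the clause boundary.
Strong reading: for every (a,r) with drafted(a,r), circulated(a,r).
Restrictor pairs: (a1,r1) ✗  (a1,r2) ✓  (a1,r4) ✓  (a1,r5) ✗  (a2,r1) ✓  (a3,r1) ✓  (a3,r3) ✗  (a3,r5) ✗  (a4,r5) ✗
Counterexamples (restrictor pairs failing the scope): 5.

5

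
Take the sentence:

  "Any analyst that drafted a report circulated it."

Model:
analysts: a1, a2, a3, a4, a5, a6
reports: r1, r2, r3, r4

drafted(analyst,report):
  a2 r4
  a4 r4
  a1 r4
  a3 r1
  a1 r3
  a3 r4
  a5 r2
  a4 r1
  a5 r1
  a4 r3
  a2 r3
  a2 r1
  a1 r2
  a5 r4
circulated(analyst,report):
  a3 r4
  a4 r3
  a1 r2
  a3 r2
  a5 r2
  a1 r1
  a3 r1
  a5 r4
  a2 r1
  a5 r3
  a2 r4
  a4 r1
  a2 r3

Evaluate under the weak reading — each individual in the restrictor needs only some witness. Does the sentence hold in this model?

True

"it" takes "a report" as antecedent — a donkey pronoun bound across the clause boundary.
Weak reading: every analyst a with some drafted-report has at least one drafted-report r such that circulated(a,r).
Per analyst: a1:✓  a2:✓  a3:✓  a4:✓  a5:✓
Every analyst in the restrictor has a witness.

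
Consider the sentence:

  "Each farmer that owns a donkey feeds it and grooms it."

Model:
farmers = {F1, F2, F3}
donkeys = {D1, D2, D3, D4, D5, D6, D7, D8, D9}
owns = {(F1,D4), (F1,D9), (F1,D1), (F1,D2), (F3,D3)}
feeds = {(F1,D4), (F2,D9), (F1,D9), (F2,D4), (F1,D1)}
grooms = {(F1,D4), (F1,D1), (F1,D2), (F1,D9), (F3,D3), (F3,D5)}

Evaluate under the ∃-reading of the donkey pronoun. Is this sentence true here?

"it" takes "a donkey" as antecedent — a donkey pronoun bound across the clause boundary.
Weak reading: every farmer f with some owns-donkey has at least one owns-donkey d such that feeds(f,d) ∧ grooms(f,d).
Per farmer: F1:✓  F3:✗
F3 has no witness among its owns-donkeys.

False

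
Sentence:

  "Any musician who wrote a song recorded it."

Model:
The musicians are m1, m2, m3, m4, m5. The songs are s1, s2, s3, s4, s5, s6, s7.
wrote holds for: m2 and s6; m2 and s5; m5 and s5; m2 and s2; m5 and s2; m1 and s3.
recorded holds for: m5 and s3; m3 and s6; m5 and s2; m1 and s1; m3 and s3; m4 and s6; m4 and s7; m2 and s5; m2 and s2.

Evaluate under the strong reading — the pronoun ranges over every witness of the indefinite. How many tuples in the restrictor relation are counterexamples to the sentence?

3

"it" takes "a song" as antecedent — a donkey pronoun bound across the clause boundary.
Strong reading: for every (m,s) with wrote(m,s), recorded(m,s).
Restrictor pairs: (m1,s3) ✗  (m2,s2) ✓  (m2,s5) ✓  (m2,s6) ✗  (m5,s2) ✓  (m5,s5) ✗
Counterexamples (restrictor pairs failing the scope): 3.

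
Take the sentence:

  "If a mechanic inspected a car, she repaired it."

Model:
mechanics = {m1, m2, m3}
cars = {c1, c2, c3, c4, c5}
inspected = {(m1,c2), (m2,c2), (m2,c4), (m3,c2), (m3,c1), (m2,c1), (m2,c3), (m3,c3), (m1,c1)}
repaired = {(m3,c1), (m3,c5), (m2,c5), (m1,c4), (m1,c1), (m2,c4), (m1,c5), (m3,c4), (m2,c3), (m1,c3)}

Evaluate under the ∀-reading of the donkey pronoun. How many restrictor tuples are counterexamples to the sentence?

5

"it" takes "a car" as antecedent — a donkey pronoun bound across the clause boundary.
Strong reading: for every (m,c) with inspected(m,c), repaired(m,c).
Restrictor pairs: (m1,c1) ✓  (m1,c2) ✗  (m2,c1) ✗  (m2,c2) ✗  (m2,c3) ✓  (m2,c4) ✓  (m3,c1) ✓  (m3,c2) ✗  (m3,c3) ✗
Counterexamples (restrictor pairs failing the scope): 5.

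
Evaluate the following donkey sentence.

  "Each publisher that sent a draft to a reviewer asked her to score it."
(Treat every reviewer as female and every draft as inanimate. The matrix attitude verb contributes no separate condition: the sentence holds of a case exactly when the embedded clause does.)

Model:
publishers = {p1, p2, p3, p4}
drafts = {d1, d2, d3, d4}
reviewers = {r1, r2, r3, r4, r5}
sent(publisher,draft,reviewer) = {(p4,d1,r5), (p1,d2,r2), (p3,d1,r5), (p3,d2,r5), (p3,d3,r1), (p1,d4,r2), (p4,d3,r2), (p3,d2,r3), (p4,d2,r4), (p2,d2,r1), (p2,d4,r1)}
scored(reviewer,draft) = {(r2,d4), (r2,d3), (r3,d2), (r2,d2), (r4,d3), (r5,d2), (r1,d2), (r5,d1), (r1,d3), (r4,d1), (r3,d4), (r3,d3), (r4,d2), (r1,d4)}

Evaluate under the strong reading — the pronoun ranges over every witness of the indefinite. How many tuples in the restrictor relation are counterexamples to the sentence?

0

"her" takes "a reviewer" as antecedent and "it" takes "a draft"; both are donkey pronouns co-varying with the restrictor.
Strong reading: for every (p,d,r) with sent(p,d,r), scored(r,d).
Restrictor triples: (p1,d2,r2)→scored(r2,d2) ✓  (p1,d4,r2)→scored(r2,d4) ✓  (p2,d2,r1)→scored(r1,d2) ✓  (p2,d4,r1)→scored(r1,d4) ✓  (p3,d1,r5)→scored(r5,d1) ✓  (p3,d2,r3)→scored(r3,d2) ✓  (p3,d2,r5)→scored(r5,d2) ✓  (p3,d3,r1)→scored(r1,d3) ✓  (p4,d1,r5)→scored(r5,d1) ✓  (p4,d2,r4)→scored(r4,d2) ✓  (p4,d3,r2)→scored(r2,d3) ✓
Counterexamples (restrictor triples failing the scope): 0.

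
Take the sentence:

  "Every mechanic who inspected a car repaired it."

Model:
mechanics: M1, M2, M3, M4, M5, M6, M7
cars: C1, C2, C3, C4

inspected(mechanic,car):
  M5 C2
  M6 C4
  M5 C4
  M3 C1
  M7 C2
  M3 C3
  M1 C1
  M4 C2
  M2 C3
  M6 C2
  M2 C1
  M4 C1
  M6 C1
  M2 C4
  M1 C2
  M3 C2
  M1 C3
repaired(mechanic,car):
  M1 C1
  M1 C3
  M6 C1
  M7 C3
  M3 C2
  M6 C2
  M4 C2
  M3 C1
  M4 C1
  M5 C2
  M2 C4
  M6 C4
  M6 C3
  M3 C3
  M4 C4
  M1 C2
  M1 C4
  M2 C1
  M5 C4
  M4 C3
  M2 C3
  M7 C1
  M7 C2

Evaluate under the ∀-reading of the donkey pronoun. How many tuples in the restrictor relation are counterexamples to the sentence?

0

"it" takes "a car" as antecedent — a donkey pronoun bound across the clause boundary.
Strong reading: for every (m,c) with inspected(m,c), repaired(m,c).
Restrictor pairs: (M1,C1) ✓  (M1,C2) ✓  (M1,C3) ✓  (M2,C1) ✓  (M2,C3) ✓  (M2,C4) ✓  (M3,C1) ✓  (M3,C2) ✓  (M3,C3) ✓  (M4,C1) ✓  (M4,C2) ✓  (M5,C2) ✓  (M5,C4) ✓  (M6,C1) ✓  (M6,C2) ✓  (M6,C4) ✓  (M7,C2) ✓
Counterexamples (restrictor pairs failing the scope): 0.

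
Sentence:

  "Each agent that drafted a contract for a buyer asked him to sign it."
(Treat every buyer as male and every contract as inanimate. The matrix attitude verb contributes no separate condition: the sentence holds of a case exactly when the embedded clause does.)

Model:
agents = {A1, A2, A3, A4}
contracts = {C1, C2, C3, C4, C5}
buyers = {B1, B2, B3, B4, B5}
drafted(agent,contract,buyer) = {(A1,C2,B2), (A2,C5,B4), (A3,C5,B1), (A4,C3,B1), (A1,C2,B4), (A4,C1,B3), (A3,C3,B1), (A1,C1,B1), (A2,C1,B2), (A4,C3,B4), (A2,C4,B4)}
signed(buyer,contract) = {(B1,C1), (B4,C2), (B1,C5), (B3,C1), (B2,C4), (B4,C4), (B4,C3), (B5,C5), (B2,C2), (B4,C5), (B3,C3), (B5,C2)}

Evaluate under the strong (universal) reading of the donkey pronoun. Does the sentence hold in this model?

False

"him" takes "a buyer" as antecedent and "it" takes "a contract"; both are donkey pronouns co-varying with the restrictor.
Strong reading: for every (a,c,b) with drafted(a,c,b), signed(b,c).
Restrictor triples: (A1,C1,B1)→signed(B1,C1) ✓  (A1,C2,B2)→signed(B2,C2) ✓  (A1,C2,B4)→signed(B4,C2) ✓  (A2,C1,B2)→signed(B2,C1) ✗  (A2,C4,B4)→signed(B4,C4) ✓  (A2,C5,B4)→signed(B4,C5) ✓  (A3,C3,B1)→signed(B1,C3) ✗  (A3,C5,B1)→signed(B1,C5) ✓  (A4,C1,B3)→signed(B3,C1) ✓  (A4,C3,B1)→signed(B1,C3) ✗  (A4,C3,B4)→signed(B4,C3) ✓
Counterexample: (A2,C1,B2) — signed(B2,C1) does not hold.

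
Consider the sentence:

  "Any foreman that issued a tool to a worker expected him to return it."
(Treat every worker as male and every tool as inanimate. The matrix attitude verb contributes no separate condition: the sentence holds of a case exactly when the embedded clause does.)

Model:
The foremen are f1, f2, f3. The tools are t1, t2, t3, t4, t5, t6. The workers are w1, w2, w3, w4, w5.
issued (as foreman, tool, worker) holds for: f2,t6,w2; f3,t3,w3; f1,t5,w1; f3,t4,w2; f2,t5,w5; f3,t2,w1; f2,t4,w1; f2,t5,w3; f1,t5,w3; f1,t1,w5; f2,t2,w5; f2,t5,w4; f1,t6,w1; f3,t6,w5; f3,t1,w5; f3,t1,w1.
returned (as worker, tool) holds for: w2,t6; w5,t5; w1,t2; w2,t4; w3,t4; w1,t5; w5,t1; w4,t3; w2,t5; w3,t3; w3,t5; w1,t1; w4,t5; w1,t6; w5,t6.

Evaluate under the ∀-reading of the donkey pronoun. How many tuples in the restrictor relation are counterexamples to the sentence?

2

"him" takes "a worker" as antecedent and "it" takes "a tool"; both are donkey pronouns co-varying with the restrictor.
Strong reading: for every (f,t,w) with issued(f,t,w), returned(w,t).
Restrictor triples: (f1,t1,w5)→returned(w5,t1) ✓  (f1,t5,w1)→returned(w1,t5) ✓  (f1,t5,w3)→returned(w3,t5) ✓  (f1,t6,w1)→returned(w1,t6) ✓  (f2,t2,w5)→returned(w5,t2) ✗  (f2,t4,w1)→returned(w1,t4) ✗  (f2,t5,w3)→returned(w3,t5) ✓  (f2,t5,w4)→returned(w4,t5) ✓  (f2,t5,w5)→returned(w5,t5) ✓  (f2,t6,w2)→returned(w2,t6) ✓  (f3,t1,w1)→returned(w1,t1) ✓  (f3,t1,w5)→returned(w5,t1) ✓  (f3,t2,w1)→returned(w1,t2) ✓  (f3,t3,w3)→returned(w3,t3) ✓  (f3,t4,w2)→returned(w2,t4) ✓  (f3,t6,w5)→returned(w5,t6) ✓
Counterexamples (restrictor triples failing the scope): 2.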